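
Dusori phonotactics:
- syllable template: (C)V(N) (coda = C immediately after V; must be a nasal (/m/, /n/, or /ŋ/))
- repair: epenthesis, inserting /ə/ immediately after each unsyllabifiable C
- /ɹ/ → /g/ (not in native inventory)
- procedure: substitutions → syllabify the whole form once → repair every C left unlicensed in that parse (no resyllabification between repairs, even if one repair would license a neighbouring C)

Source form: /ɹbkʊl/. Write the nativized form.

Substitution: /ɹ/ → /g/, giving /gbkʊl/.
Syllabifying with onset maximization leaves /g/, /b/, /l/ stranded (only a nasal (/m/, /n/, or /ŋ/) is licensed in coda position; onsets are limited to one consonant).
Each unlicensed consonant becomes the onset of a new syllable: /g/ → /gə/, /b/ → /bə/, /l/ → /lə/.

gəbəkʊlə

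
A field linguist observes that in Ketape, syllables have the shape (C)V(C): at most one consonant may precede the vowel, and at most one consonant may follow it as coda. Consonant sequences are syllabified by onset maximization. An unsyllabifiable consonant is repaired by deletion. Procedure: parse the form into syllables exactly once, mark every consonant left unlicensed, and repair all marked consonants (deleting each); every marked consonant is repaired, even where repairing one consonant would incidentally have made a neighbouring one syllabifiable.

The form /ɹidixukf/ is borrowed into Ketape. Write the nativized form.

Under (C)V(C), the unsyllabifiable consonants are /f/ (at most one coda consonant is licensed; onsets are limited to one consonant).
Deleting the stranded consonants removes /f/.

ɹidixuk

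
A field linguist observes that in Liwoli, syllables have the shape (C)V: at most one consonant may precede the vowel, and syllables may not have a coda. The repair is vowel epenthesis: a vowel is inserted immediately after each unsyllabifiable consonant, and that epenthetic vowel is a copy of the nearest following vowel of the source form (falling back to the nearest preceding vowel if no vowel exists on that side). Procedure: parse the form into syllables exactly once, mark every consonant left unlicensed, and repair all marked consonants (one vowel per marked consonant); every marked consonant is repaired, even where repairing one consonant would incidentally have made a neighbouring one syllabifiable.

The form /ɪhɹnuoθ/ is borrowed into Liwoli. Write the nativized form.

Under (C)V, the unsyllabifiable consonants are /h/, /ɹ/, /θ/ (no codas are permitted; onsets are limited to one consonant).
Each unlicensed consonant becomes the onset of a new syllable: /h/ → /hu/, /ɹ/ → /ɹu/, /θ/ → /θo/.

ɪhuɹunuoθo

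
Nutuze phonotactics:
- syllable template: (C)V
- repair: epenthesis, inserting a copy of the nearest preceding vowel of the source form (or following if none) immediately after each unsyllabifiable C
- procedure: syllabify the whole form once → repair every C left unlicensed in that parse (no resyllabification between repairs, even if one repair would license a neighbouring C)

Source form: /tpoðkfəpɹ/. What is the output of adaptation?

Under (C)V, the unsyllabifiable consonants are /t/, /ð/, /k/, /p/, /ɹ/ (no codas are permitted; onsets are limited to one consonant).
Inserting the epenthetic vowel yields /t/ → /to/, /ð/ → /ðo/, /k/ → /ko/, /p/ → /pə/, /ɹ/ → /ɹə/.

topoðokofəpəɹə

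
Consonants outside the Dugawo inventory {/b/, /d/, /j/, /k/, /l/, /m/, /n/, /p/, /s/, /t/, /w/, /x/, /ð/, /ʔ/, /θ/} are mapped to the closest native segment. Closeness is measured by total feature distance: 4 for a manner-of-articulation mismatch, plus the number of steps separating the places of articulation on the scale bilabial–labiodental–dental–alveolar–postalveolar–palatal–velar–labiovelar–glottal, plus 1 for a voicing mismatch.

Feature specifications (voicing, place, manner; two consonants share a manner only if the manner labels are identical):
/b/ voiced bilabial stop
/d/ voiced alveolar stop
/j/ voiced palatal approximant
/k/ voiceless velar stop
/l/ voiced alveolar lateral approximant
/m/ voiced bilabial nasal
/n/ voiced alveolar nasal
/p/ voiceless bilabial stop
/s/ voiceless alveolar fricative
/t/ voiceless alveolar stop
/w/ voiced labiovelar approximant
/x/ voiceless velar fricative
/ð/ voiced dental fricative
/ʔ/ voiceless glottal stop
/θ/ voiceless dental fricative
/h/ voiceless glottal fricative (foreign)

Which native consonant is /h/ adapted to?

/x/ is closest: same manner (fricative), place distance 2 (glottal→velar), same voicing; total 2. Next closest is /ʔ/ at distance 4.

x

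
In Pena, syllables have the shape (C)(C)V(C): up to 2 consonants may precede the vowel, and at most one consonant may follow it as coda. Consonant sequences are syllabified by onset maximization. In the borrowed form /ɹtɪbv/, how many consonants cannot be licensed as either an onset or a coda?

1

Syllabifying with onset maximization leaves /v/ stranded (at most one coda consonant is licensed; onsets may contain at most 2 consonants).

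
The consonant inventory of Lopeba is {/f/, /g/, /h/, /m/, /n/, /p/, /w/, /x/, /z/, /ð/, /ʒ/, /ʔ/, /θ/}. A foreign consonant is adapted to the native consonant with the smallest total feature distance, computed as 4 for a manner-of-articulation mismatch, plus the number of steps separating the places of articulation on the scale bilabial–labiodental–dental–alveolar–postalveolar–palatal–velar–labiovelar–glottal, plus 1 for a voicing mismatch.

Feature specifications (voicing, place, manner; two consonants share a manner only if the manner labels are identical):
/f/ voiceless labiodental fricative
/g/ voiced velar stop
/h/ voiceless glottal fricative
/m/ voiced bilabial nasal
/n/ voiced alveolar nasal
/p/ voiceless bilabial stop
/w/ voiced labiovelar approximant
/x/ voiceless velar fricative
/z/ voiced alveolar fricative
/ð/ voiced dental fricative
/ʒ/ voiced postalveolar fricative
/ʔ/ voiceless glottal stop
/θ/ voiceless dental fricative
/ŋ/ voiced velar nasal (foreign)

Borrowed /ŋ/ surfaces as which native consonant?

/n/ is closest: same manner (nasal), place distance 3 (velar→alveolar), same voicing; total 3. Next closest is /g/ at distance 4.

n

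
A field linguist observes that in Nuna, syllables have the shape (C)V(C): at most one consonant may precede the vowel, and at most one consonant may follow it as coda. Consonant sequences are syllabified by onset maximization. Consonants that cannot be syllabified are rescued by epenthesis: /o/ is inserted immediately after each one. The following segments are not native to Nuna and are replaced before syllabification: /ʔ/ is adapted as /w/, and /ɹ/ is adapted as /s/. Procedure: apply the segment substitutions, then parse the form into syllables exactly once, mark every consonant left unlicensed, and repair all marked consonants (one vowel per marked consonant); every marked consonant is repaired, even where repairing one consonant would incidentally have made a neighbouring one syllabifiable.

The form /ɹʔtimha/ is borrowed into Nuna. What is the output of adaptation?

Substitution: /ɹ/ → /s/, /ʔ/ → /w/, giving /swtimha/.
Under (C)V(C), the unsyllabifiable consonants are /s/, /w/ (at most one coda consonant is licensed; onsets are limited to one consonant).
Epenthesis after each stranded consonant: /s/ → /so/, /w/ → /wo/.

sowotimha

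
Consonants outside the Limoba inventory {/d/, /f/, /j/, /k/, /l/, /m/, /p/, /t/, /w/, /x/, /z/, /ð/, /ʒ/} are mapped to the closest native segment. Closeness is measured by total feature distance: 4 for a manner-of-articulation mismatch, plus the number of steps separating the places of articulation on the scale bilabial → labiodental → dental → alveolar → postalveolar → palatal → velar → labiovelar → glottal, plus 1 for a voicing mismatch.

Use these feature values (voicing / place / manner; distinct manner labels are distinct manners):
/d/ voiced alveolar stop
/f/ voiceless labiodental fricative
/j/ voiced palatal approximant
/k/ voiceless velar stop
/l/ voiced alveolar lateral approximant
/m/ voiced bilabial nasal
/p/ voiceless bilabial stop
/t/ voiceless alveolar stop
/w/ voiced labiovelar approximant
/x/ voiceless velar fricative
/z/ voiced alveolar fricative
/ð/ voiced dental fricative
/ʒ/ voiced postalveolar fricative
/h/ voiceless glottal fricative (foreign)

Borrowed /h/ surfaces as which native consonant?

/x/ is closest: same manner (fricative), place distance 2 (glottal→velar), same voicing; total 2. Next closest is /ʒ/ at distance 5.

x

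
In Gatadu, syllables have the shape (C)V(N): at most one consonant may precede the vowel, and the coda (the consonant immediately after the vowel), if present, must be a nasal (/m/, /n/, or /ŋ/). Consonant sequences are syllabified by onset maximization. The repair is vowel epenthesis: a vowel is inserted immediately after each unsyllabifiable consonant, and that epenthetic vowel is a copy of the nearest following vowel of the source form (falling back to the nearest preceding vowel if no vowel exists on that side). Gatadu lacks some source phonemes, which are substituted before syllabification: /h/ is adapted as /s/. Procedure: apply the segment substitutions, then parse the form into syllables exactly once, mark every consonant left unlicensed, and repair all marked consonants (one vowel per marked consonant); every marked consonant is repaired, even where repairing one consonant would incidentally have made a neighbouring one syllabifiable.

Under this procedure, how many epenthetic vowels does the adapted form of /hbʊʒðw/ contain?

After substitution the input is /sbʊʒðw/.
The unsyllabifiable consonants are /s/, /ʒ/, /ð/, /w/; each receives one epenthetic vowel.

4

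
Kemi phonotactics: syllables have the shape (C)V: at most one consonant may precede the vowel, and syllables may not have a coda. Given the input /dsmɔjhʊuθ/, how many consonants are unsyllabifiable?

Syllabifying with onset maximization leaves /d/, /s/, /j/, /θ/ stranded (no codas are permitted; onsets are limited to one consonant).

4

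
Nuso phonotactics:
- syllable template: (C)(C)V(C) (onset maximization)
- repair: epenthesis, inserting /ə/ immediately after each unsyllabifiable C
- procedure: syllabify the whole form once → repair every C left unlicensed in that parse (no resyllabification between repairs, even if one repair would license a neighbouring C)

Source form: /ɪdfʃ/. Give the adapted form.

ɪdfəʃə

Syllabifying with onset maximization leaves /f/, /ʃ/ stranded (at most one coda consonant is licensed; onsets may contain at most 2 consonants).
Each unlicensed consonant becomes the onset of a new syllable: /f/ → /fə/, /ʃ/ → /ʃə/.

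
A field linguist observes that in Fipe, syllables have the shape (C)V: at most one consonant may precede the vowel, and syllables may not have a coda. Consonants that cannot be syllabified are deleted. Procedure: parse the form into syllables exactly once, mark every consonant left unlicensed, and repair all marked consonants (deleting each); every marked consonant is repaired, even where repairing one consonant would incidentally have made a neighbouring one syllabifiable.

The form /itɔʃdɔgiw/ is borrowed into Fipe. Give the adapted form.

itɔdɔgi

Under (C)V, the unsyllabifiable consonants are /ʃ/, /w/ (no codas are permitted; onsets are limited to one consonant).
Deleting the stranded consonants removes /ʃ/, /w/.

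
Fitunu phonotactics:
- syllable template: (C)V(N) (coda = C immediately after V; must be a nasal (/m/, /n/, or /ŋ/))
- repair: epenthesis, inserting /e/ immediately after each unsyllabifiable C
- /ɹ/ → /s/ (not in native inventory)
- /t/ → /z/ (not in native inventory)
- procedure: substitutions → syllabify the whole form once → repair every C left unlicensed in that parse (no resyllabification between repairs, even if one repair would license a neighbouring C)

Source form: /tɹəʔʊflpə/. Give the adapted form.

zesəʔʊfelepə

Substitution: /t/ → /z/, /ɹ/ → /s/, giving /zsəʔʊflpə/.
Under (C)V(N), the unsyllabifiable consonants are /z/, /f/, /l/ (only a nasal (/m/, /n/, or /ŋ/) is licensed in coda position; onsets are limited to one consonant).
Inserting the epenthetic vowel yields /z/ → /ze/, /f/ → /fe/, /l/ → /le/.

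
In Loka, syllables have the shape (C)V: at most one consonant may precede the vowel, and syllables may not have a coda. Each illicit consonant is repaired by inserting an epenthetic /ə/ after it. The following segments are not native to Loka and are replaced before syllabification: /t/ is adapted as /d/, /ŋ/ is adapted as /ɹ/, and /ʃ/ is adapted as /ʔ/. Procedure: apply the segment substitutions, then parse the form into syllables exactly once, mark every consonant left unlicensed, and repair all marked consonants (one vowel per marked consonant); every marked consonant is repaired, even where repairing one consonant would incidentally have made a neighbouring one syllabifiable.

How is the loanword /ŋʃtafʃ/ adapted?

ɹəʔədafəʔə

Substitution: /ŋ/ → /ɹ/, /ʃ/ → /ʔ/, /t/ → /d/, giving /ɹʔdafʔ/.
Syllabifying with onset maximization leaves /ɹ/, /ʔ/, /f/, /ʔ/ stranded (no codas are permitted; onsets are limited to one consonant).
Each unlicensed consonant becomes the onset of a new syllable: /ɹ/ → /ɹə/, /ʔ/ → /ʔə/, /f/ → /fə/, /ʔ/ → /ʔə/.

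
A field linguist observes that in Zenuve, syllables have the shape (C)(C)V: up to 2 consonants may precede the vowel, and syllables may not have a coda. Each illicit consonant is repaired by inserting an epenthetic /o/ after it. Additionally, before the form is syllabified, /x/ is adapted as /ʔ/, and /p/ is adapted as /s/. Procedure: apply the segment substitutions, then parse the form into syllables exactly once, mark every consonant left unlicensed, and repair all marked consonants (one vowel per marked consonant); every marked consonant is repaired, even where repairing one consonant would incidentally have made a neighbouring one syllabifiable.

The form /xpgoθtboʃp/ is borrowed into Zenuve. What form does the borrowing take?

ʔosgoθotboʃoso

Substitution: /x/ → /ʔ/, /p/ → /s/, giving /ʔsgoθtboʃs/.
Syllabifying with onset maximization leaves /ʔ/, /θ/, /ʃ/, /s/ stranded (no codas are permitted; onsets may contain at most 2 consonants).
Epenthesis after each stranded consonant: /ʔ/ → /ʔo/, /θ/ → /θo/, /ʃ/ → /ʃo/, /s/ → /so/.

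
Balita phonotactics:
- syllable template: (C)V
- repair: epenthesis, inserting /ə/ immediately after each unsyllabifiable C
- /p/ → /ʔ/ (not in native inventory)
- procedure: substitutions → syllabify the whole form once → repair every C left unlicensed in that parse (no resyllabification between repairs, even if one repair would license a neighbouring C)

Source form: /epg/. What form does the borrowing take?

Substitution: /p/ → /ʔ/, giving /eʔg/.
The consonants /ʔ/, /g/ cannot be parsed into a legal (C)V syllable (no codas are permitted; onsets are limited to one consonant).
Each unlicensed consonant becomes the onset of a new syllable: /ʔ/ → /ʔə/, /g/ → /gə/.

eʔəgə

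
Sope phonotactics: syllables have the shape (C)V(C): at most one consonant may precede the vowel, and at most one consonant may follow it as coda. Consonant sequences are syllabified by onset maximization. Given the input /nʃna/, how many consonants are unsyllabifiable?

2

The consonants /n/, /ʃ/ cannot be parsed into a legal (C)V(C) syllable (at most one coda consonant is licensed; onsets are limited to one consonant).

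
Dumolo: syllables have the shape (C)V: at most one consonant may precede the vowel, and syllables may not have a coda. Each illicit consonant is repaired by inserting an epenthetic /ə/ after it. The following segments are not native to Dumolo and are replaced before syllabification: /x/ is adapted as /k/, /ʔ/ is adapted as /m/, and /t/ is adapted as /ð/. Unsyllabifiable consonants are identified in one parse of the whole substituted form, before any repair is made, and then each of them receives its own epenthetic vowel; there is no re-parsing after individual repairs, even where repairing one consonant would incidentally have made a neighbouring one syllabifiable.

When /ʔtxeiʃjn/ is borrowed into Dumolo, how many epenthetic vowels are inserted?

5

After substitution the input is /mðkeiʃjn/.
The unsyllabifiable consonants are /m/, /ð/, /ʃ/, /j/, /n/; each receives one epenthetic vowel.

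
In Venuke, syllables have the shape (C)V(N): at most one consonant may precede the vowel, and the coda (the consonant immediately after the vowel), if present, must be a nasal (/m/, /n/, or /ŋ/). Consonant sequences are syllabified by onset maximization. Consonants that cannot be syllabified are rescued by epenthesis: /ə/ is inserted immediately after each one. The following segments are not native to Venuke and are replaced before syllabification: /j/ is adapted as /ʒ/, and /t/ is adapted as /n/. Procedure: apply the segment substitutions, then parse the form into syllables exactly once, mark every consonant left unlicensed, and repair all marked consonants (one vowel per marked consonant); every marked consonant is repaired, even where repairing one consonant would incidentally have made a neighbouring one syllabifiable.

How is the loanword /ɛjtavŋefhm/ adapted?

ɛʒənavəŋefəhəmə

Substitution: /j/ → /ʒ/, /t/ → /n/, giving /ɛʒnavŋefhm/.
Syllabifying with onset maximization leaves /ʒ/, /v/, /f/, /h/, /m/ stranded (only a nasal (/m/, /n/, or /ŋ/) is licensed in coda position; onsets are limited to one consonant).
Epenthesis after each stranded consonant: /ʒ/ → /ʒə/, /v/ → /və/, /f/ → /fə/, /h/ → /hə/, /m/ → /mə/.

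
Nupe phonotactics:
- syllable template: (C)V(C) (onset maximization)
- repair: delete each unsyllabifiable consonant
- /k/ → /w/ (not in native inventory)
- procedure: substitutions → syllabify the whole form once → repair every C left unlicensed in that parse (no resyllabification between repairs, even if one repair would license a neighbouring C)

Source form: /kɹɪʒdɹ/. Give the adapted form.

Substitution: /k/ → /w/, giving /wɹɪʒdɹ/.
The consonants /w/, /d/, /ɹ/ cannot be parsed into a legal (C)V(C) syllable (at most one coda consonant is licensed; onsets are limited to one consonant).
Deleting the stranded consonants removes /w/, /d/, /ɹ/.

ɹɪʒ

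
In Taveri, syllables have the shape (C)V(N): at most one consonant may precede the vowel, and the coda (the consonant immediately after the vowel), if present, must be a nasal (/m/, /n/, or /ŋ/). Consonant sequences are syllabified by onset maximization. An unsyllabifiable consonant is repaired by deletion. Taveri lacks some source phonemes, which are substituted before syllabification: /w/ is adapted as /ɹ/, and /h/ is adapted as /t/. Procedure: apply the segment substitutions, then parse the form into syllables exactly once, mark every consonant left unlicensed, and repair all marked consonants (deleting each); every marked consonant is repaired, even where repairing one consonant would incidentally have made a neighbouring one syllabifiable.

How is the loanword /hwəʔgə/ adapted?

Substitution: /h/ → /t/, /w/ → /ɹ/, giving /tɹəʔgə/.
Under (C)V(N), the unsyllabifiable consonants are /t/, /ʔ/ (only a nasal (/m/, /n/, or /ŋ/) is licensed in coda position; onsets are limited to one consonant).
Deleting the stranded consonants removes /t/, /ʔ/.

ɹəgə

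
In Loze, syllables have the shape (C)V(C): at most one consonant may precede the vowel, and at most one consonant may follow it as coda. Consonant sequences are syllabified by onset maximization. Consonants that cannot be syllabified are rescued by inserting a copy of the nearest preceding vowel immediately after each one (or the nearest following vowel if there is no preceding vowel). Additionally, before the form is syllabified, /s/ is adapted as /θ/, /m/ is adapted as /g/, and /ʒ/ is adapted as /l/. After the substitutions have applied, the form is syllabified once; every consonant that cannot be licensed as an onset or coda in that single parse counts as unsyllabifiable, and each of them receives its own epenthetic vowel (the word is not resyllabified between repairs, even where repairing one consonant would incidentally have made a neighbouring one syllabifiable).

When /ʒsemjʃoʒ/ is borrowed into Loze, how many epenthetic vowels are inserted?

After substitution the input is /lθegjʃol/.
The unsyllabifiable consonants are /l/, /j/; each receives one epenthetic vowel.

2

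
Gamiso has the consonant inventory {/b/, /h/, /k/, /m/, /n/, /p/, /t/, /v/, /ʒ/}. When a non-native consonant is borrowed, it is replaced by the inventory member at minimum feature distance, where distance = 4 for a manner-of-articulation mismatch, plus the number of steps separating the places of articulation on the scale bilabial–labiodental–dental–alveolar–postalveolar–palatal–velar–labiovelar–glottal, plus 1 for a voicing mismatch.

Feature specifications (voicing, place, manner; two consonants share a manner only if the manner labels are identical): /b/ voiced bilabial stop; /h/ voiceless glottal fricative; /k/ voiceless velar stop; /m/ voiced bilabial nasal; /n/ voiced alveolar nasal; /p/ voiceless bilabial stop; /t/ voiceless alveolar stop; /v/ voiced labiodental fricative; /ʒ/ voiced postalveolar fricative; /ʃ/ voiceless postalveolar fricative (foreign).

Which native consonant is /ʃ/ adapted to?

ʒ

/ʒ/ is closest: same manner (fricative), place distance 0 (postalveolar→postalveolar), voicing differs (+1); total 1. Next closest is /h/ at distance 4.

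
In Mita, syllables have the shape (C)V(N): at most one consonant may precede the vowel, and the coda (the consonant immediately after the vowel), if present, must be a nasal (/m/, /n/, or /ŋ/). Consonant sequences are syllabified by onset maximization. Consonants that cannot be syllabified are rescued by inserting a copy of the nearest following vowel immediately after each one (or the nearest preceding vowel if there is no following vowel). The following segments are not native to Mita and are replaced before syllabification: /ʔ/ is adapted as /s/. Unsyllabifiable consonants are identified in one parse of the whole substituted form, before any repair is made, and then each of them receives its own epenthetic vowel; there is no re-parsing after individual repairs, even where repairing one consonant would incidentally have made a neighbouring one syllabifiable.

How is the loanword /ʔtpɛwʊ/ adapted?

Substitution: /ʔ/ → /s/, giving /stpɛwʊ/.
Under (C)V(N), the unsyllabifiable consonants are /s/, /t/ (only a nasal (/m/, /n/, or /ŋ/) is licensed in coda position; onsets are limited to one consonant).
Epenthesis after each stranded consonant: /s/ → /sɛ/, /t/ → /tɛ/.

sɛtɛpɛwʊ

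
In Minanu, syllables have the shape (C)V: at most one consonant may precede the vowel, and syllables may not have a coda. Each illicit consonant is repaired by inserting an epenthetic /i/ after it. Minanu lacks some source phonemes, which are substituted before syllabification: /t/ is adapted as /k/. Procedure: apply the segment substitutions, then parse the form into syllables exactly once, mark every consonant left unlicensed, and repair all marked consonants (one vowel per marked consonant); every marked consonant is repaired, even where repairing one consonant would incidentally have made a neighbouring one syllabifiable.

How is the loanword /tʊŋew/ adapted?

kʊŋewi

Substitution: /t/ → /k/, giving /kʊŋew/.
Syllabifying with onset maximization leaves /w/ stranded (no codas are permitted; onsets are limited to one consonant).
Each unlicensed consonant becomes the onset of a new syllable: /w/ → /wi/.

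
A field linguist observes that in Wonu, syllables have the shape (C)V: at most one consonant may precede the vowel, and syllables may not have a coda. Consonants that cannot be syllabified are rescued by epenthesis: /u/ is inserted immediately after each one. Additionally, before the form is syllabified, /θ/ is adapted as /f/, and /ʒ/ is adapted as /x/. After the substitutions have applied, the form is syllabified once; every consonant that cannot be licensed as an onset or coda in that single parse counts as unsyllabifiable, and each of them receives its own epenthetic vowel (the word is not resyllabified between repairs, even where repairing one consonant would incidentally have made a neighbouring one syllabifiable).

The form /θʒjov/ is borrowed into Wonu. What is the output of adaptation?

fuxujovu

Substitution: /θ/ → /f/, /ʒ/ → /x/, giving /fxjov/.
The consonants /f/, /x/, /v/ cannot be parsed into a legal (C)V syllable (no codas are permitted; onsets are limited to one consonant).
Each unlicensed consonant becomes the onset of a new syllable: /f/ → /fu/, /x/ → /xu/, /v/ → /vu/.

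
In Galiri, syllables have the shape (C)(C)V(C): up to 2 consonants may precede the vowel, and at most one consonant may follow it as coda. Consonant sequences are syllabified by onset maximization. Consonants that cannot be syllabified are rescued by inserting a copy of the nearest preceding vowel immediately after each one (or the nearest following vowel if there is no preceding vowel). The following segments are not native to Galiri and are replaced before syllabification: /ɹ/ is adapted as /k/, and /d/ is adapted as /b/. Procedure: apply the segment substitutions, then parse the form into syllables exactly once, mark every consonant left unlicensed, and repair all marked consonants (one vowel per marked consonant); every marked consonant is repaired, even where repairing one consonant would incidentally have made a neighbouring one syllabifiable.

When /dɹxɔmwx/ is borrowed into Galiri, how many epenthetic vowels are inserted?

After substitution the input is /bkxɔmwx/.
The unsyllabifiable consonants are /b/, /w/, /x/; each receives one epenthetic vowel.

3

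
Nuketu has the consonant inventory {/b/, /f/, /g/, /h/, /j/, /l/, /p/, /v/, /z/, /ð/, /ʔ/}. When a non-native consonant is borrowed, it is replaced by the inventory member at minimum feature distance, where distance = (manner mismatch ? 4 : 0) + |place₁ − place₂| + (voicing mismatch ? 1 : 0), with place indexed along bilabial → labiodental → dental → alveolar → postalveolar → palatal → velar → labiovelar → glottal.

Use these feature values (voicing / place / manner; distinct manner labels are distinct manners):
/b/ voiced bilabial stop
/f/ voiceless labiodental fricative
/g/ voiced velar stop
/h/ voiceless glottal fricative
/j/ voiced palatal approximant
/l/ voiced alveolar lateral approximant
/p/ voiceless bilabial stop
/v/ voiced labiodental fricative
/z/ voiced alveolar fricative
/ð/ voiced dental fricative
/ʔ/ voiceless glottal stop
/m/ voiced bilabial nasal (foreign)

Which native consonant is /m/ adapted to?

b

/b/ is closest: manner differs (nasal→stop, +4), place distance 0 (bilabial→bilabial), same voicing; total 4. Next closest is /p/ at distance 5.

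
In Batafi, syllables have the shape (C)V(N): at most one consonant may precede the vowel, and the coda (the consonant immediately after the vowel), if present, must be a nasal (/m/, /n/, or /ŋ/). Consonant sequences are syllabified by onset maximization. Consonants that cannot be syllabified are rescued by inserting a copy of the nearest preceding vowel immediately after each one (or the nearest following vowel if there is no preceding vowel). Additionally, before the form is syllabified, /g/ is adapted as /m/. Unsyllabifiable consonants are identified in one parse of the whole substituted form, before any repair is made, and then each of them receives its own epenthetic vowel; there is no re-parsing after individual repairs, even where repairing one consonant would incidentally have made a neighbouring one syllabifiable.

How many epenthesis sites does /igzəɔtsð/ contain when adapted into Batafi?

3

After substitution the input is /imzəɔtsð/.
The unsyllabifiable consonants are /t/, /s/, /ð/; each receives one epenthetic vowel.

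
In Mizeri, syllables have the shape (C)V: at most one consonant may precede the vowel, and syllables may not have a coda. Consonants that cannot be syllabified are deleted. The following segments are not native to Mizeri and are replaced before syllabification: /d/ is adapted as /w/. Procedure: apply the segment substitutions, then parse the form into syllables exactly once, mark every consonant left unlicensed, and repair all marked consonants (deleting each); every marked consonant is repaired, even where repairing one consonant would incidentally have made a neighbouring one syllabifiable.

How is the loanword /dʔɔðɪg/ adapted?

ʔɔðɪ

Substitution: /d/ → /w/, giving /wʔɔðɪg/.
Syllabifying with onset maximization leaves /w/, /g/ stranded (no codas are permitted; onsets are limited to one consonant).
Deletion applies to /w/, /g/.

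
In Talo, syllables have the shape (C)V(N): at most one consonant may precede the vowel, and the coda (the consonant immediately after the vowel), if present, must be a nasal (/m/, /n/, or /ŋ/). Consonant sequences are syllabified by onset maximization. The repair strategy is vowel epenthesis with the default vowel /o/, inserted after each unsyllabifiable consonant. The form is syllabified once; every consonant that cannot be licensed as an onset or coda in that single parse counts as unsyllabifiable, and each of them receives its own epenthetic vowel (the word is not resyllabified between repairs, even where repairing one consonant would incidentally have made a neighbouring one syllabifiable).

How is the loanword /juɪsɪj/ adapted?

juɪsɪjo

Syllabifying with onset maximization leaves /j/ stranded (only a nasal (/m/, /n/, or /ŋ/) is licensed in coda position; onsets are limited to one consonant).
Epenthesis after each stranded consonant: /j/ → /jo/.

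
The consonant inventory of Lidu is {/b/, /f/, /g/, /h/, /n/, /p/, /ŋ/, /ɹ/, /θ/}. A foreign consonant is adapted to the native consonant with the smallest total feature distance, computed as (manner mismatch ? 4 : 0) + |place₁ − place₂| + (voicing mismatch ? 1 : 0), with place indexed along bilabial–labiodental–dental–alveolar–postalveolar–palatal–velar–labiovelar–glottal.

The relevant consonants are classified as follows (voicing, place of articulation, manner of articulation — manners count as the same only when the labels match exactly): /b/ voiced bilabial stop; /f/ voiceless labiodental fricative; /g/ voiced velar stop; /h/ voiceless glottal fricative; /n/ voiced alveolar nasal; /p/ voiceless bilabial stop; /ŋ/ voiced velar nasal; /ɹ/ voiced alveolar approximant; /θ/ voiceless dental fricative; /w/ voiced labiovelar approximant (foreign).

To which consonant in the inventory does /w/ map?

ɹ

/ɹ/ is closest: same manner (approximant), place distance 4 (labiovelar→alveolar), same voicing; total 4. Next closest is /g/ at distance 5.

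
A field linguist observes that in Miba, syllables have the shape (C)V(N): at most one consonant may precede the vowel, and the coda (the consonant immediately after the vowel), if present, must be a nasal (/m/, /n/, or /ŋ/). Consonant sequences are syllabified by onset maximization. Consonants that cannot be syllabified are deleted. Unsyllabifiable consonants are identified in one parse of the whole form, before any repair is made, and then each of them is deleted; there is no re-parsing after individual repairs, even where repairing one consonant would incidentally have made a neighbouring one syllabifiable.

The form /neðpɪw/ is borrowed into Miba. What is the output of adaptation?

nepɪ

Under (C)V(N), the unsyllabifiable consonants are /ð/, /w/ (only a nasal (/m/, /n/, or /ŋ/) is licensed in coda position; onsets are limited to one consonant).
Each unlicensed consonant is deleted: /ð/, /w/.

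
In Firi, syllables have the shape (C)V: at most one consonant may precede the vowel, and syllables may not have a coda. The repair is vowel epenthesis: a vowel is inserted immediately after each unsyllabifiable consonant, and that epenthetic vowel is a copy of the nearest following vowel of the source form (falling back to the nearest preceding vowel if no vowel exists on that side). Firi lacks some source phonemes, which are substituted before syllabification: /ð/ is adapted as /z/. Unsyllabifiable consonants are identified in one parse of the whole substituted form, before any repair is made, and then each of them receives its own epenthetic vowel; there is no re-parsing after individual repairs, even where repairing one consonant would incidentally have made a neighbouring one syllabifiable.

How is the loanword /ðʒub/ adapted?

Substitution: /ð/ → /z/, giving /zʒub/.
The consonants /z/, /b/ cannot be parsed into a legal (C)V syllable (no codas are permitted; onsets are limited to one consonant).
Inserting the epenthetic vowel yields /z/ → /zu/, /b/ → /bu/.

zuʒubu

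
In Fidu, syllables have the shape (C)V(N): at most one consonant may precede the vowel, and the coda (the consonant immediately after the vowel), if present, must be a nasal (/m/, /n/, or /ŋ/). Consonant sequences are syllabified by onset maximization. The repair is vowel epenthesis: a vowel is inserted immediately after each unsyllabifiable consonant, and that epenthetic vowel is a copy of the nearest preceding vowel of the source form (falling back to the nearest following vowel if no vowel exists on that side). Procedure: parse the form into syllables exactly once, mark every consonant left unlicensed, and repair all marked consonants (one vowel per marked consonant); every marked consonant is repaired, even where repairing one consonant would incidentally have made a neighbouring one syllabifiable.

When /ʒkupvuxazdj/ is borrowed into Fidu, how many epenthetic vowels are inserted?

5

The unsyllabifiable consonants are /ʒ/, /p/, /z/, /d/, /j/; each receives one epenthetic vowel.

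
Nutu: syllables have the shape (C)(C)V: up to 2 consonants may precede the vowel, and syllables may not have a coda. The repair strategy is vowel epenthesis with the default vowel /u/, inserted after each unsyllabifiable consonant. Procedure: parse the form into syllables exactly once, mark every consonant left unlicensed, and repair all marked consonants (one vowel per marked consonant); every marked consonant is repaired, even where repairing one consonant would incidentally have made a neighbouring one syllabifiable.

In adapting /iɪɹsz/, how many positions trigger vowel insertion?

3

The unsyllabifiable consonants are /ɹ/, /s/, /z/; each receives one epenthetic vowel.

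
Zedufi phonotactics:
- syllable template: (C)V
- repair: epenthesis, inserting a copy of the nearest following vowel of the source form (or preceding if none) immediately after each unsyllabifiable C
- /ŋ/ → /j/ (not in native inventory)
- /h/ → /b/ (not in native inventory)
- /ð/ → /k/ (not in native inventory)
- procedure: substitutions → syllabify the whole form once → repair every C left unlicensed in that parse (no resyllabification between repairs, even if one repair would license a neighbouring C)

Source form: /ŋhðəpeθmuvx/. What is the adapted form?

Substitution: /ŋ/ → /j/, /h/ → /b/, /ð/ → /k/, giving /jbkəpeθmuvx/.
Under (C)V, the unsyllabifiable consonants are /j/, /b/, /θ/, /v/, /x/ (no codas are permitted; onsets are limited to one consonant).
Inserting the epenthetic vowel yields /j/ → /jə/, /b/ → /bə/, /θ/ → /θu/, /v/ → /vu/, /x/ → /xu/.

jəbəkəpeθumuvuxu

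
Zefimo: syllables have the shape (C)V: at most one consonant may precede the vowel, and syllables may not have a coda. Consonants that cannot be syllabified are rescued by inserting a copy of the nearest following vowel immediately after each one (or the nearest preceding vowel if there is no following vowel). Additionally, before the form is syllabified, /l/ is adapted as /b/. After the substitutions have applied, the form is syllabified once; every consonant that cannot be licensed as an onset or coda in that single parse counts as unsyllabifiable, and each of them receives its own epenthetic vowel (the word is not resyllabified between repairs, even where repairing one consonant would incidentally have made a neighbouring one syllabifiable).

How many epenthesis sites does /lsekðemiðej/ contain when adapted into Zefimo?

After substitution the input is /bsekðemiðej/.
The unsyllabifiable consonants are /b/, /k/, /j/; each receives one epenthetic vowel.

3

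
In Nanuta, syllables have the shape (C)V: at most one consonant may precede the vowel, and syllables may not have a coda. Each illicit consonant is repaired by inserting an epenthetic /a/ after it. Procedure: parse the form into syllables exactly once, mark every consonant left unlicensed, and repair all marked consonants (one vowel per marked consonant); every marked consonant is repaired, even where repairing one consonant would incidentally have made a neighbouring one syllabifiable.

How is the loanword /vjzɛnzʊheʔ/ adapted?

Syllabifying with onset maximization leaves /v/, /j/, /n/, /ʔ/ stranded (no codas are permitted; onsets are limited to one consonant).
Epenthesis after each stranded consonant: /v/ → /va/, /j/ → /ja/, /n/ → /na/, /ʔ/ → /ʔa/.

vajazɛnazʊheʔa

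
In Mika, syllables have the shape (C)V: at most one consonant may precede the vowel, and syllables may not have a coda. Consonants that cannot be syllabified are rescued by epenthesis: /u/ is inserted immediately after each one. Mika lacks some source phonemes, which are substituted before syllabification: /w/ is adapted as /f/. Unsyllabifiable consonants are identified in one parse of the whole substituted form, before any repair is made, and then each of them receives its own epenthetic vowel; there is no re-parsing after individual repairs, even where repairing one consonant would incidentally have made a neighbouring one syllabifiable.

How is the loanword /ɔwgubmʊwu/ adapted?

ɔfugubumʊfu

Substitution: /w/ → /f/, giving /ɔfgubmʊfu/.
Under (C)V, the unsyllabifiable consonants are /f/, /b/ (no codas are permitted; onsets are limited to one consonant).
Epenthesis after each stranded consonant: /f/ → /fu/, /b/ → /bu/.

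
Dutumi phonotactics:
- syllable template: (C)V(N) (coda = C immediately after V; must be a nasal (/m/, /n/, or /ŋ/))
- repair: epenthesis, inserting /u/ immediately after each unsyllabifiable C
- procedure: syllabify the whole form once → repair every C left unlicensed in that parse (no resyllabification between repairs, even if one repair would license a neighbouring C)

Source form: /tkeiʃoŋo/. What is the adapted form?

The consonants /t/ cannot be parsed into a legal (C)V(N) syllable (only a nasal (/m/, /n/, or /ŋ/) is licensed in coda position; onsets are limited to one consonant).
Epenthesis after each stranded consonant: /t/ → /tu/.

tukeiʃoŋo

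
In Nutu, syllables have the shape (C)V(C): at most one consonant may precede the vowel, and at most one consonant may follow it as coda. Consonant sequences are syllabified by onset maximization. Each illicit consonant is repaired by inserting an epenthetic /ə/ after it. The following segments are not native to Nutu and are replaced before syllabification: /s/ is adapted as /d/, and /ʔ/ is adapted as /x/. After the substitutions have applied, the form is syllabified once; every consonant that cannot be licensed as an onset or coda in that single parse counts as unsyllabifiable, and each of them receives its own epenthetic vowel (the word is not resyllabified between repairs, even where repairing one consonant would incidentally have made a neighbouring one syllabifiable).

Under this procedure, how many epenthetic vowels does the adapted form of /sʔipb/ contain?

2

After substitution the input is /dxipb/.
The unsyllabifiable consonants are /d/, /b/; each receives one epenthetic vowel.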